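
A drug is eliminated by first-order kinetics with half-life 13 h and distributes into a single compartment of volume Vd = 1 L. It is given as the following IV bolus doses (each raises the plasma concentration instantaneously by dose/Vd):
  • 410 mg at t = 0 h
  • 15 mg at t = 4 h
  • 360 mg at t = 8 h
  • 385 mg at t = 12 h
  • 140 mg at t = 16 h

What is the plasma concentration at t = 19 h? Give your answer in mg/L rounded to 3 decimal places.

740.250 mg/L

k = ln 2 / 13 = 0.05332 per h
Dose 1 (410 mg at t=0 h): 410·exp(−0.05332·19) = 148.873 mg/L
Dose 2 (15 mg at t=4 h): 15·exp(−0.05332·15) = 6.741 mg/L
Dose 3 (360 mg at t=8 h): 360·exp(−0.05332·11) = 200.256 mg/L
Dose 4 (385 mg at t=12 h): 385·exp(−0.05332·7) = 265.074 mg/L
Dose 5 (140 mg at t=16 h): 140·exp(−0.05332·3) = 119.305 mg/L
C(19) = 148.873 + 6.741 + 200.256 + 265.074 + 119.305 = 740.250 mg/L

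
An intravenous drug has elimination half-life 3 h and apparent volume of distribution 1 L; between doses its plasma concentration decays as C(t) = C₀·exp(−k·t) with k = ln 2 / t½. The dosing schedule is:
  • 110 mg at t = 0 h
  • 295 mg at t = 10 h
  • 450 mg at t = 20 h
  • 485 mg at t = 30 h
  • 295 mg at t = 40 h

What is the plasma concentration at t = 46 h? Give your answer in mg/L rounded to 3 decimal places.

k = ln 2 / 3 = 0.23105 per h
Dose 1 (110 mg at t=0 h): 110·exp(−0.23105·46) = 0.003 mg/L
Dose 2 (295 mg at t=10 h): 295·exp(−0.23105·36) = 0.072 mg/L
Dose 3 (450 mg at t=20 h): 450·exp(−0.23105·26) = 1.107 mg/L
Dose 4 (485 mg at t=30 h): 485·exp(−0.23105·16) = 12.030 mg/L
Dose 5 (295 mg at t=40 h): 295·exp(−0.23105·6) = 73.750 mg/L
C(46) = 0.003 + 0.072 + 1.107 + 12.030 + 73.750 = 86.962 mg/L

86.962 mg/L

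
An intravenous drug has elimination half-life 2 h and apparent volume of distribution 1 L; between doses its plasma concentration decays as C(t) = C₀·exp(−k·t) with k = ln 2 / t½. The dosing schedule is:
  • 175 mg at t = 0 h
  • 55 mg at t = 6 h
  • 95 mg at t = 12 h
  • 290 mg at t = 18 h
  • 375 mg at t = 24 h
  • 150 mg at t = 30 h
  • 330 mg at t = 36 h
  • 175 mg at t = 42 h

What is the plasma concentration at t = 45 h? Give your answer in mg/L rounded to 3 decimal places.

k = ln 2 / 2 = 0.34657 per h
Dose 1 (175 mg at t=0 h): 175·exp(−0.34657·45) = 0.000 mg/L
Dose 2 (55 mg at t=6 h): 55·exp(−0.34657·39) = 0.000 mg/L
Dose 3 (95 mg at t=12 h): 95·exp(−0.34657·33) = 0.001 mg/L
Dose 4 (290 mg at t=18 h): 290·exp(−0.34657·27) = 0.025 mg/L
Dose 5 (375 mg at t=24 h): 375·exp(−0.34657·21) = 0.259 mg/L
Dose 6 (150 mg at t=30 h): 150·exp(−0.34657·15) = 0.829 mg/L
Dose 7 (330 mg at t=36 h): 330·exp(−0.34657·9) = 14.584 mg/L
Dose 8 (175 mg at t=42 h): 175·exp(−0.34657·3) = 61.872 mg/L
C(45) = 0.000 + 0.000 + 0.001 + 0.025 + 0.259 + 0.829 + 14.584 + 61.872 = 77.570 mg/L

77.570 mg/L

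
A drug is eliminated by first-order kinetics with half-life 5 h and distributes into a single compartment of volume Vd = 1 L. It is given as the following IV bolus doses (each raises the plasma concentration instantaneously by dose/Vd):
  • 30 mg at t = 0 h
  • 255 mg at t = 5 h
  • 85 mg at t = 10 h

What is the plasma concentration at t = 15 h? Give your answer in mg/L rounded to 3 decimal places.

110.000 mg/L

k = ln 2 / 5 = 0.13863 per h
Dose 1 (30 mg at t=0 h): 30·exp(−0.13863·15) = 3.750 mg/L
Dose 2 (255 mg at t=5 h): 255·exp(−0.13863·10) = 63.750 mg/L
Dose 3 (85 mg at t=10 h): 85·exp(−0.13863·5) = 42.500 mg/L
C(15) = 3.750 + 63.750 + 42.500 = 110.000 mg/L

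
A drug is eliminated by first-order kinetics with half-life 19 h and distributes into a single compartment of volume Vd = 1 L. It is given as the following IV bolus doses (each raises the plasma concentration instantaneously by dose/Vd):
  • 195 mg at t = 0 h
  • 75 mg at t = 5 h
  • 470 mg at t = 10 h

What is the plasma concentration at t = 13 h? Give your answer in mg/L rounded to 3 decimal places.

k = ln 2 / 19 = 0.03648 per h
Dose 1 (195 mg at t=0 h): 195·exp(−0.03648·13) = 121.358 mg/L
Dose 2 (75 mg at t=5 h): 75·exp(−0.03648·8) = 56.016 mg/L
Dose 3 (470 mg at t=10 h): 470·exp(−0.03648·3) = 421.276 mg/L
C(13) = 121.358 + 56.016 + 421.276 = 598.650 mg/L

598.650 mg/L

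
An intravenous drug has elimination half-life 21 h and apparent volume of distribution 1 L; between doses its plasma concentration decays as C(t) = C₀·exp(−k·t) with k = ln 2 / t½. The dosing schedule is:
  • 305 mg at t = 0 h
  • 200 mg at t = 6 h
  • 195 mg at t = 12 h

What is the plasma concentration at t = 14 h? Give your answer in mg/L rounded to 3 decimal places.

k = ln 2 / 21 = 0.03301 per h
Dose 1 (305 mg at t=0 h): 305·exp(−0.03301·14) = 192.138 mg/L
Dose 2 (200 mg at t=6 h): 200·exp(−0.03301·8) = 153.586 mg/L
Dose 3 (195 mg at t=12 h): 195·exp(−0.03301·2) = 182.543 mg/L
C(14) = 192.138 + 153.586 + 182.543 = 528.267 mg/L

528.267 mg/L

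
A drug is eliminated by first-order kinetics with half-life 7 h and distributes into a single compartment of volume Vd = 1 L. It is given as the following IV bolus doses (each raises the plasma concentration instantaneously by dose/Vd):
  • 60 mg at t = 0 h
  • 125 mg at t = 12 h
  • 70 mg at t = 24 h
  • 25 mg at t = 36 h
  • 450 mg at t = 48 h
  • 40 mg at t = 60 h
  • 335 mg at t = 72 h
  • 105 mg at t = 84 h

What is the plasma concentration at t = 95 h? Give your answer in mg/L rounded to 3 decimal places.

k = ln 2 / 7 = 0.09902 per h
Dose 1 (60 mg at t=0 h): 60·exp(−0.09902·95) = 0.005 mg/L
Dose 2 (125 mg at t=12 h): 125·exp(−0.09902·83) = 0.034 mg/L
Dose 3 (70 mg at t=24 h): 70·exp(−0.09902·71) = 0.062 mg/L
Dose 4 (25 mg at t=36 h): 25·exp(−0.09902·59) = 0.073 mg/L
Dose 5 (450 mg at t=48 h): 450·exp(−0.09902·47) = 4.286 mg/L
Dose 6 (40 mg at t=60 h): 40·exp(−0.09902·35) = 1.250 mg/L
Dose 7 (335 mg at t=72 h): 335·exp(−0.09902·23) = 34.352 mg/L
Dose 8 (105 mg at t=84 h): 105·exp(−0.09902·11) = 35.330 mg/L
C(95) = 0.005 + 0.034 + 0.062 + 0.073 + 4.286 + 1.250 + 34.352 + 35.330 = 75.390 mg/L

75.390 mg/L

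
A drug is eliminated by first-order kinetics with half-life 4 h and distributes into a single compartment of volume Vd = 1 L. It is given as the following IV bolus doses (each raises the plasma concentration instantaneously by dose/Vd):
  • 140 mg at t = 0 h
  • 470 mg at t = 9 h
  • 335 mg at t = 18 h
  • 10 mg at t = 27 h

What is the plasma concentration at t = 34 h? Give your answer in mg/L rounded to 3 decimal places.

30.473 mg/L

k = ln 2 / 4 = 0.17329 per h
Dose 1 (140 mg at t=0 h): 140·exp(−0.17329·34) = 0.387 mg/L
Dose 2 (470 mg at t=9 h): 470·exp(−0.17329·25) = 6.175 mg/L
Dose 3 (335 mg at t=18 h): 335·exp(−0.17329·16) = 20.938 mg/L
Dose 4 (10 mg at t=27 h): 10·exp(−0.17329·7) = 2.973 mg/L
C(34) = 0.387 + 6.175 + 20.938 + 2.973 = 30.473 mg/L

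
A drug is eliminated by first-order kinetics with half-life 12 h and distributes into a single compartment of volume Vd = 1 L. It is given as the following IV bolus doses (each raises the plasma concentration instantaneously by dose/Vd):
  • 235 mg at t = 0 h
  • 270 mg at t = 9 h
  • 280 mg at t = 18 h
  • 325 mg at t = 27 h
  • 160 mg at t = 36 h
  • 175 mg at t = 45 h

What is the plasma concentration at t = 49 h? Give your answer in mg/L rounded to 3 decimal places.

k = ln 2 / 12 = 0.05776 per h
Dose 1 (235 mg at t=0 h): 235·exp(−0.05776·49) = 13.863 mg/L
Dose 2 (270 mg at t=9 h): 270·exp(−0.05776·40) = 26.787 mg/L
Dose 3 (280 mg at t=18 h): 280·exp(−0.05776·31) = 46.719 mg/L
Dose 4 (325 mg at t=27 h): 325·exp(−0.05776·22) = 91.200 mg/L
Dose 5 (160 mg at t=36 h): 160·exp(−0.05776·13) = 75.510 mg/L
Dose 6 (175 mg at t=45 h): 175·exp(−0.05776·4) = 138.898 mg/L
C(49) = 13.863 + 26.787 + 46.719 + 91.200 + 75.510 + 138.898 = 392.978 mg/L

392.978 mg/L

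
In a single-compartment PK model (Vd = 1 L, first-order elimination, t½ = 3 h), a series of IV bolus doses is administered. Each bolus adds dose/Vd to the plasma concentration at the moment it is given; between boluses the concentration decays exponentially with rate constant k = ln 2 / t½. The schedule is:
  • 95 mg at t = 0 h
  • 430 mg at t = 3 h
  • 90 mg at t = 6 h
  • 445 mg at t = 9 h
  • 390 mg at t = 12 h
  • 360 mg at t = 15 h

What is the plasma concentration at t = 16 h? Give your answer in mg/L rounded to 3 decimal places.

k = ln 2 / 3 = 0.23105 per h
Dose 1 (95 mg at t=0 h): 95·exp(−0.23105·16) = 2.356 mg/L
Dose 2 (430 mg at t=3 h): 430·exp(−0.23105·13) = 21.331 mg/L
Dose 3 (90 mg at t=6 h): 90·exp(−0.23105·10) = 8.929 mg/L
Dose 4 (445 mg at t=9 h): 445·exp(−0.23105·7) = 88.299 mg/L
Dose 5 (390 mg at t=12 h): 390·exp(−0.23105·4) = 154.772 mg/L
Dose 6 (360 mg at t=15 h): 360·exp(−0.23105·1) = 285.732 mg/L
C(16) = 2.356 + 21.331 + 8.929 + 88.299 + 154.772 + 285.732 = 561.419 mg/L

561.419 mg/L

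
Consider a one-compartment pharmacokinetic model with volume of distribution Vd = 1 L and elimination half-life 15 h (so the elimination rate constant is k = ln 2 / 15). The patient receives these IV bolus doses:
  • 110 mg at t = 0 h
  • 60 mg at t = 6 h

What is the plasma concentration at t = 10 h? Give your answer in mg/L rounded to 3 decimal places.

119.170 mg/L

k = ln 2 / 15 = 0.04621 per h
Dose 1 (110 mg at t=0 h): 110·exp(−0.04621·10) = 69.296 mg/L
Dose 2 (60 mg at t=6 h): 60·exp(−0.04621·4) = 49.874 mg/L
C(10) = 69.296 + 49.874 = 119.170 mg/L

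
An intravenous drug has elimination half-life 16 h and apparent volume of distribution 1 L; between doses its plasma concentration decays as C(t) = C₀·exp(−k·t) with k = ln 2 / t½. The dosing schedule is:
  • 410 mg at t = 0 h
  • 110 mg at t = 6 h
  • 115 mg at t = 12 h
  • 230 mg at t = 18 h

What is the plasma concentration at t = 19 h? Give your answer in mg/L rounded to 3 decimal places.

k = ln 2 / 16 = 0.04332 per h
Dose 1 (410 mg at t=0 h): 410·exp(−0.04332·19) = 180.016 mg/L
Dose 2 (110 mg at t=6 h): 110·exp(−0.04332·13) = 62.633 mg/L
Dose 3 (115 mg at t=12 h): 115·exp(−0.04332·7) = 84.918 mg/L
Dose 4 (230 mg at t=18 h): 230·exp(−0.04332·1) = 220.249 mg/L
C(19) = 180.016 + 62.633 + 84.918 + 220.249 = 547.815 mg/L

547.815 mg/L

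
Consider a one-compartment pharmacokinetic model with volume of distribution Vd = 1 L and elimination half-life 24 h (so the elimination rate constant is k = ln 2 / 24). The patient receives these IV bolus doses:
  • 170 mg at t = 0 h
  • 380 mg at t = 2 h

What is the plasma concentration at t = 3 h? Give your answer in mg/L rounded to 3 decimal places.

525.073 mg/L

k = ln 2 / 24 = 0.02888 per h
Dose 1 (170 mg at t=0 h): 170·exp(−0.02888·3) = 155.891 mg/L
Dose 2 (380 mg at t=2 h): 380·exp(−0.02888·1) = 369.182 mg/L
C(3) = 155.891 + 369.182 = 525.073 mg/L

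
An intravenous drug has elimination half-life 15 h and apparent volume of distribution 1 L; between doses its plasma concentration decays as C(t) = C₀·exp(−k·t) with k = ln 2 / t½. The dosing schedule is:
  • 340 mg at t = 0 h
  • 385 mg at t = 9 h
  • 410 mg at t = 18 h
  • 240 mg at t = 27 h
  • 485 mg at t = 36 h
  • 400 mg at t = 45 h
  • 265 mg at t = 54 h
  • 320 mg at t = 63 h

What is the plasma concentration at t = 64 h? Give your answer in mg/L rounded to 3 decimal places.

912.061 mg/L

k = ln 2 / 15 = 0.04621 per h
Dose 1 (340 mg at t=0 h): 340·exp(−0.04621·64) = 17.664 mg/L
Dose 2 (385 mg at t=9 h): 385·exp(−0.04621·55) = 30.317 mg/L
Dose 3 (410 mg at t=18 h): 410·exp(−0.04621·46) = 48.936 mg/L
Dose 4 (240 mg at t=27 h): 240·exp(−0.04621·37) = 43.418 mg/L
Dose 5 (485 mg at t=36 h): 485·exp(−0.04621·28) = 132.990 mg/L
Dose 6 (400 mg at t=45 h): 400·exp(−0.04621·19) = 166.248 mg/L
Dose 7 (265 mg at t=54 h): 265·exp(−0.04621·10) = 166.940 mg/L
Dose 8 (320 mg at t=63 h): 320·exp(−0.04621·1) = 305.549 mg/L
C(64) = 17.664 + 30.317 + 48.936 + 43.418 + 132.990 + 166.248 + 166.940 + 305.549 = 912.061 mg/L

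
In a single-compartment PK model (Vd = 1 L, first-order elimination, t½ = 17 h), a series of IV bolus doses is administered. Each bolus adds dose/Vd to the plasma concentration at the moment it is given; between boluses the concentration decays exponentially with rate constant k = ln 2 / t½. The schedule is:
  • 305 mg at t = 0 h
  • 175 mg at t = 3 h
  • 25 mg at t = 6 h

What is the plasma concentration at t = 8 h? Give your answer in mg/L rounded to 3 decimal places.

k = ln 2 / 17 = 0.04077 per h
Dose 1 (305 mg at t=0 h): 305·exp(−0.04077·8) = 220.109 mg/L
Dose 2 (175 mg at t=3 h): 175·exp(−0.04077·5) = 142.725 mg/L
Dose 3 (25 mg at t=6 h): 25·exp(−0.04077·2) = 23.042 mg/L
C(8) = 220.109 + 142.725 + 23.042 = 385.877 mg/L

385.877 mg/L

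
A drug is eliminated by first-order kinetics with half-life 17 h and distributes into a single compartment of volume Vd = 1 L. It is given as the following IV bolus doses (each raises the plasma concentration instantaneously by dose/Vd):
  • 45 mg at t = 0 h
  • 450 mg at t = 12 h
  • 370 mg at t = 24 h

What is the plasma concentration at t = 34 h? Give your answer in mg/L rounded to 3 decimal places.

k = ln 2 / 17 = 0.04077 per h
Dose 1 (45 mg at t=0 h): 45·exp(−0.04077·34) = 11.250 mg/L
Dose 2 (450 mg at t=12 h): 450·exp(−0.04077·22) = 183.503 mg/L
Dose 3 (370 mg at t=24 h): 370·exp(−0.04077·10) = 246.108 mg/L
C(34) = 11.250 + 183.503 + 246.108 = 440.861 mg/L

440.861 mg/L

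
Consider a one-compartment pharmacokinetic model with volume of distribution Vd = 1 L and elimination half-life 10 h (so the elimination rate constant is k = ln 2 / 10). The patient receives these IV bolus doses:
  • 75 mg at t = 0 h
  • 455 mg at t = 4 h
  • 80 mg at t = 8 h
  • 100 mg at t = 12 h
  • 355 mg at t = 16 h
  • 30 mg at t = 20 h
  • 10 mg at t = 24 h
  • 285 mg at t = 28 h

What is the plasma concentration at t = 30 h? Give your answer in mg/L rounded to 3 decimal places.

534.775 mg/L

k = ln 2 / 10 = 0.06931 per h
Dose 1 (75 mg at t=0 h): 75·exp(−0.06931·30) = 9.375 mg/L
Dose 2 (455 mg at t=4 h): 455·exp(−0.06931·26) = 75.047 mg/L
Dose 3 (80 mg at t=8 h): 80·exp(−0.06931·22) = 17.411 mg/L
Dose 4 (100 mg at t=12 h): 100·exp(−0.06931·18) = 28.717 mg/L
Dose 5 (355 mg at t=16 h): 355·exp(−0.06931·14) = 134.520 mg/L
Dose 6 (30 mg at t=20 h): 30·exp(−0.06931·10) = 15.000 mg/L
Dose 7 (10 mg at t=24 h): 10·exp(−0.06931·6) = 6.598 mg/L
Dose 8 (285 mg at t=28 h): 285·exp(−0.06931·2) = 248.107 mg/L
C(30) = 9.375 + 75.047 + 17.411 + 28.717 + 134.520 + 15.000 + 6.598 + 248.107 = 534.775 mg/L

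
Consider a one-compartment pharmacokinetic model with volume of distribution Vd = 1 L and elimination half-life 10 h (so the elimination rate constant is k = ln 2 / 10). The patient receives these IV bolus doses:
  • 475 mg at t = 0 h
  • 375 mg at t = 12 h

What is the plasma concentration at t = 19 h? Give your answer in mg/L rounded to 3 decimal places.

358.113 mg/L

k = ln 2 / 10 = 0.06931 per h
Dose 1 (475 mg at t=0 h): 475·exp(−0.06931·19) = 127.273 mg/L
Dose 2 (375 mg at t=12 h): 375·exp(−0.06931·7) = 230.840 mg/L
C(19) = 127.273 + 230.840 = 358.113 mg/L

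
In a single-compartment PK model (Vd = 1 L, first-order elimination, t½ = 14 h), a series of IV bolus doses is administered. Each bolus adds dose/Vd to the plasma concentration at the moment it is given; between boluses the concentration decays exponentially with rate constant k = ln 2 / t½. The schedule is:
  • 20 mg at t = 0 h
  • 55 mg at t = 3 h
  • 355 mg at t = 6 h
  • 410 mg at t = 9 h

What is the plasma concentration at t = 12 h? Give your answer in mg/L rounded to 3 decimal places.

663.438 mg/L

k = ln 2 / 14 = 0.04951 per h
Dose 1 (20 mg at t=0 h): 20·exp(−0.04951·12) = 11.041 mg/L
Dose 2 (55 mg at t=3 h): 55·exp(−0.04951·9) = 35.224 mg/L
Dose 3 (355 mg at t=6 h): 355·exp(−0.04951·6) = 263.764 mg/L
Dose 4 (410 mg at t=9 h): 410·exp(−0.04951·3) = 353.409 mg/L
C(12) = 11.041 + 35.224 + 263.764 + 353.409 = 663.438 mg/L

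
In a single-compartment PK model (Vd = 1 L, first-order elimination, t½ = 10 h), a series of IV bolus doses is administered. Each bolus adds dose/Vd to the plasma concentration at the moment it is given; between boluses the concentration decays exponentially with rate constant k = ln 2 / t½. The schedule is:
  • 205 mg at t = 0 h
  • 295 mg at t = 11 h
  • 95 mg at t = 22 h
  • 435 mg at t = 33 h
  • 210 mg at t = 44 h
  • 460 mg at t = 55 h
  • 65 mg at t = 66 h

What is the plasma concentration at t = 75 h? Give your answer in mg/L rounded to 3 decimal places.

205.030 mg/L

k = ln 2 / 10 = 0.06931 per h
Dose 1 (205 mg at t=0 h): 205·exp(−0.06931·75) = 1.132 mg/L
Dose 2 (295 mg at t=11 h): 295·exp(−0.06931·64) = 3.493 mg/L
Dose 3 (95 mg at t=22 h): 95·exp(−0.06931·53) = 2.411 mg/L
Dose 4 (435 mg at t=33 h): 435·exp(−0.06931·42) = 23.668 mg/L
Dose 5 (210 mg at t=44 h): 210·exp(−0.06931·31) = 24.492 mg/L
Dose 6 (460 mg at t=55 h): 460·exp(−0.06931·20) = 115.000 mg/L
Dose 7 (65 mg at t=66 h): 65·exp(−0.06931·9) = 34.833 mg/L
C(75) = 1.132 + 3.493 + 2.411 + 23.668 + 24.492 + 115.000 + 34.833 = 205.030 mg/L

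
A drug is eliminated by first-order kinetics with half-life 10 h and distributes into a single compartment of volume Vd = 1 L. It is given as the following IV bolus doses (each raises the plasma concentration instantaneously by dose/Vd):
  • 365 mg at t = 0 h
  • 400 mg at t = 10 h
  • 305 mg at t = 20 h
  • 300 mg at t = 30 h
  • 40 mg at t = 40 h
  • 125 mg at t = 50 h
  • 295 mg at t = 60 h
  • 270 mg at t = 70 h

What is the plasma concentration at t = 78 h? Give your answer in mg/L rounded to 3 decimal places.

282.082 mg/L

k = ln 2 / 10 = 0.06931 per h
Dose 1 (365 mg at t=0 h): 365·exp(−0.06931·78) = 1.638 mg/L
Dose 2 (400 mg at t=10 h): 400·exp(−0.06931·68) = 3.590 mg/L
Dose 3 (305 mg at t=20 h): 305·exp(−0.06931·58) = 5.474 mg/L
Dose 4 (300 mg at t=30 h): 300·exp(−0.06931·48) = 10.769 mg/L
Dose 5 (40 mg at t=40 h): 40·exp(−0.06931·38) = 2.872 mg/L
Dose 6 (125 mg at t=50 h): 125·exp(−0.06931·28) = 17.948 mg/L
Dose 7 (295 mg at t=60 h): 295·exp(−0.06931·18) = 84.717 mg/L
Dose 8 (270 mg at t=70 h): 270·exp(−0.06931·8) = 155.074 mg/L
C(78) = 1.638 + 3.590 + 5.474 + 10.769 + 2.872 + 17.948 + 84.717 + 155.074 = 282.082 mg/L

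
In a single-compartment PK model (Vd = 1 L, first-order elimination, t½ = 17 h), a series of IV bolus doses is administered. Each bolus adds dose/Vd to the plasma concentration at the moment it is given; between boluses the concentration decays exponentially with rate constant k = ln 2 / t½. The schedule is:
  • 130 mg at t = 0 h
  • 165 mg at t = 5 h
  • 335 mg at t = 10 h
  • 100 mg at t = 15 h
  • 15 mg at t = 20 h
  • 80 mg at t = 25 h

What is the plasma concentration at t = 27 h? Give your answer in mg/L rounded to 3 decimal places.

424.337 mg/L

k = ln 2 / 17 = 0.04077 per h
Dose 1 (130 mg at t=0 h): 130·exp(−0.04077·27) = 43.235 mg/L
Dose 2 (165 mg at t=5 h): 165·exp(−0.04077·22) = 67.285 mg/L
Dose 3 (335 mg at t=10 h): 335·exp(−0.04077·17) = 167.500 mg/L
Dose 4 (100 mg at t=15 h): 100·exp(−0.04077·12) = 61.307 mg/L
Dose 5 (15 mg at t=20 h): 15·exp(−0.04077·7) = 11.276 mg/L
Dose 6 (80 mg at t=25 h): 80·exp(−0.04077·2) = 73.735 mg/L
C(27) = 43.235 + 67.285 + 167.500 + 61.307 + 11.276 + 73.735 = 424.337 mg/L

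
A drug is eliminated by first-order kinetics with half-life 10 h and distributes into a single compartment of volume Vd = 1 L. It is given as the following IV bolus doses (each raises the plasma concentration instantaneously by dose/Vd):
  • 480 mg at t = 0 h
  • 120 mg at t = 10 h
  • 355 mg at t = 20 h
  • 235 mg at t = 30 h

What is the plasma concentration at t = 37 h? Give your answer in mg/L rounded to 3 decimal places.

309.325 mg/L

k = ln 2 / 10 = 0.06931 per h
Dose 1 (480 mg at t=0 h): 480·exp(−0.06931·37) = 36.934 mg/L
Dose 2 (120 mg at t=10 h): 120·exp(−0.06931·27) = 18.467 mg/L
Dose 3 (355 mg at t=20 h): 355·exp(−0.06931·17) = 109.264 mg/L
Dose 4 (235 mg at t=30 h): 235·exp(−0.06931·7) = 144.659 mg/L
C(37) = 36.934 + 18.467 + 109.264 + 144.659 = 309.325 mg/L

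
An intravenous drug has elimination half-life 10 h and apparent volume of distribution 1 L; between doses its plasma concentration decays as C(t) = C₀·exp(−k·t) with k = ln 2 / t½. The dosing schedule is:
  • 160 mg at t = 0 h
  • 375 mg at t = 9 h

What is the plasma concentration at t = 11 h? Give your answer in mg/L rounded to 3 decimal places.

401.099 mg/L

k = ln 2 / 10 = 0.06931 per h
Dose 1 (160 mg at t=0 h): 160·exp(−0.06931·11) = 74.643 mg/L
Dose 2 (375 mg at t=9 h): 375·exp(−0.06931·2) = 326.456 mg/L
C(11) = 74.643 + 326.456 = 401.099 mg/L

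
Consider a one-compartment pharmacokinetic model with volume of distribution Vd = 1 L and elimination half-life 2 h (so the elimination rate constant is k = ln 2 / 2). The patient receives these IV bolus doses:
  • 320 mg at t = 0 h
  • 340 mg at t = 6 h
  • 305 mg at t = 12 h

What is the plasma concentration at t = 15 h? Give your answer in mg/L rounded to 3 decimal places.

k = ln 2 / 2 = 0.34657 per h
Dose 1 (320 mg at t=0 h): 320·exp(−0.34657·15) = 1.768 mg/L
Dose 2 (340 mg at t=6 h): 340·exp(−0.34657·9) = 15.026 mg/L
Dose 3 (305 mg at t=12 h): 305·exp(−0.34657·3) = 107.834 mg/L
C(15) = 1.768 + 15.026 + 107.834 = 124.628 mg/L

124.628 mg/L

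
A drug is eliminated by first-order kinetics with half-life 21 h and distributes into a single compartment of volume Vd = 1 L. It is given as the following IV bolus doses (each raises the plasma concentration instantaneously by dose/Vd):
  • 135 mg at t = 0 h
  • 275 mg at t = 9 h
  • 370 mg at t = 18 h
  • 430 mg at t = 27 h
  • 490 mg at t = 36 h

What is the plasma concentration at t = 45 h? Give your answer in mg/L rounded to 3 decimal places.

k = ln 2 / 21 = 0.03301 per h
Dose 1 (135 mg at t=0 h): 135·exp(−0.03301·45) = 30.568 mg/L
Dose 2 (275 mg at t=9 h): 275·exp(−0.03301·36) = 83.807 mg/L
Dose 3 (370 mg at t=18 h): 370·exp(−0.03301·27) = 151.762 mg/L
Dose 4 (430 mg at t=27 h): 430·exp(−0.03301·18) = 237.379 mg/L
Dose 5 (490 mg at t=36 h): 490·exp(−0.03301·9) = 364.069 mg/L
C(45) = 30.568 + 83.807 + 151.762 + 237.379 + 364.069 = 867.585 mg/L

867.585 mg/L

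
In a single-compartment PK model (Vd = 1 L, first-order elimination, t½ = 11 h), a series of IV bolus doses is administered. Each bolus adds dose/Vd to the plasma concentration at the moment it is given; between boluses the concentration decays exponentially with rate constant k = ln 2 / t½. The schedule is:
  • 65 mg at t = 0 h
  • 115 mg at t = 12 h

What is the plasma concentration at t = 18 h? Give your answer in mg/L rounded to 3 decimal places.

99.703 mg/L

k = ln 2 / 11 = 0.06301 per h
Dose 1 (65 mg at t=0 h): 65·exp(−0.06301·18) = 20.908 mg/L
Dose 2 (115 mg at t=12 h): 115·exp(−0.06301·6) = 78.795 mg/L
C(18) = 20.908 + 78.795 = 99.703 mg/L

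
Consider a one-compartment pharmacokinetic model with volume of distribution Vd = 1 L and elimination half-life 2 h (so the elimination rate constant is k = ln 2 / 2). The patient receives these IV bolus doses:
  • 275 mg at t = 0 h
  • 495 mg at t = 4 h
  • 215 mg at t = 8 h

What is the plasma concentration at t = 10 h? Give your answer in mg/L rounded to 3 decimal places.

177.969 mg/L

k = ln 2 / 2 = 0.34657 per h
Dose 1 (275 mg at t=0 h): 275·exp(−0.34657·10) = 8.594 mg/L
Dose 2 (495 mg at t=4 h): 495·exp(−0.34657·6) = 61.875 mg/L
Dose 3 (215 mg at t=8 h): 215·exp(−0.34657·2) = 107.500 mg/L
C(10) = 8.594 + 61.875 + 107.500 = 177.969 mg/L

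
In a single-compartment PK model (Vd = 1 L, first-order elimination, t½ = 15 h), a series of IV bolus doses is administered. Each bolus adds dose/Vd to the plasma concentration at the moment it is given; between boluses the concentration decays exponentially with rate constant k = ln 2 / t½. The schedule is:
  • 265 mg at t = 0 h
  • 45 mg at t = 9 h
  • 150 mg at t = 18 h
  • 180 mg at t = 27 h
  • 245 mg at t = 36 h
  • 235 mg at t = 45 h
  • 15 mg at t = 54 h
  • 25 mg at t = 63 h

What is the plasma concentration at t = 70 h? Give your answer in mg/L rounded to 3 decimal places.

201.552 mg/L

k = ln 2 / 15 = 0.04621 per h
Dose 1 (265 mg at t=0 h): 265·exp(−0.04621·70) = 10.434 mg/L
Dose 2 (45 mg at t=9 h): 45·exp(−0.04621·61) = 2.685 mg/L
Dose 3 (150 mg at t=18 h): 150·exp(−0.04621·52) = 13.568 mg/L
Dose 4 (180 mg at t=27 h): 180·exp(−0.04621·43) = 24.679 mg/L
Dose 5 (245 mg at t=36 h): 245·exp(−0.04621·34) = 50.913 mg/L
Dose 6 (235 mg at t=45 h): 235·exp(−0.04621·25) = 74.020 mg/L
Dose 7 (15 mg at t=54 h): 15·exp(−0.04621·16) = 7.161 mg/L
Dose 8 (25 mg at t=63 h): 25·exp(−0.04621·7) = 18.091 mg/L
C(70) = 10.434 + 2.685 + 13.568 + 24.679 + 50.913 + 74.020 + 7.161 + 18.091 = 201.552 mg/L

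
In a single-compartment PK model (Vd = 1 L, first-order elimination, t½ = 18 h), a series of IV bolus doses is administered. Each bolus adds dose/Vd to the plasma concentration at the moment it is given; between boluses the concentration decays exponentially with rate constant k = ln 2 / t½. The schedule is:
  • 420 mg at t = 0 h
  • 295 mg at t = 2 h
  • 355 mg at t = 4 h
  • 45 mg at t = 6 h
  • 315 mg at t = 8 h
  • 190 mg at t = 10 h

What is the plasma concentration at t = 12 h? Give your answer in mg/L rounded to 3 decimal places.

k = ln 2 / 18 = 0.03851 per h
Dose 1 (420 mg at t=0 h): 420·exp(−0.03851·12) = 264.583 mg/L
Dose 2 (295 mg at t=2 h): 295·exp(−0.03851·10) = 200.717 mg/L
Dose 3 (355 mg at t=4 h): 355·exp(−0.03851·8) = 260.878 mg/L
Dose 4 (45 mg at t=6 h): 45·exp(−0.03851·6) = 35.717 mg/L
Dose 5 (315 mg at t=8 h): 315·exp(−0.03851·4) = 270.032 mg/L
Dose 6 (190 mg at t=10 h): 190·exp(−0.03851·2) = 175.916 mg/L
C(12) = 264.583 + 200.717 + 260.878 + 35.717 + 270.032 + 175.916 = 1207.842 mg/L

1207.842 mg/L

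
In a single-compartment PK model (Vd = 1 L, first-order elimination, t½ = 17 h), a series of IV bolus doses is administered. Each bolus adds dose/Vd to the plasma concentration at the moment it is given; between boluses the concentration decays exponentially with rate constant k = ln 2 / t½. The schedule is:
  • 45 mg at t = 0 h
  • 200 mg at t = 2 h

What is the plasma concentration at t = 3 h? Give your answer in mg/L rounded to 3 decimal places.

231.828 mg/L

k = ln 2 / 17 = 0.04077 per h
Dose 1 (45 mg at t=0 h): 45·exp(−0.04077·3) = 39.819 mg/L
Dose 2 (200 mg at t=2 h): 200·exp(−0.04077·1) = 192.009 mg/L
C(3) = 39.819 + 192.009 = 231.828 mg/L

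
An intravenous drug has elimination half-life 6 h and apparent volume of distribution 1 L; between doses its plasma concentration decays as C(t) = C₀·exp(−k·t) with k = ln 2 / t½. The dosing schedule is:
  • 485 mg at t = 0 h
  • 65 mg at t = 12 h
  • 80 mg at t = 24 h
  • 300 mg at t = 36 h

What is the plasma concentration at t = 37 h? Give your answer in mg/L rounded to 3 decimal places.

295.458 mg/L

k = ln 2 / 6 = 0.11552 per h
Dose 1 (485 mg at t=0 h): 485·exp(−0.11552·37) = 6.751 mg/L
Dose 2 (65 mg at t=12 h): 65·exp(−0.11552·25) = 3.619 mg/L
Dose 3 (80 mg at t=24 h): 80·exp(−0.11552·13) = 17.818 mg/L
Dose 4 (300 mg at t=36 h): 300·exp(−0.11552·1) = 267.270 mg/L
C(37) = 6.751 + 3.619 + 17.818 + 267.270 = 295.458 mg/L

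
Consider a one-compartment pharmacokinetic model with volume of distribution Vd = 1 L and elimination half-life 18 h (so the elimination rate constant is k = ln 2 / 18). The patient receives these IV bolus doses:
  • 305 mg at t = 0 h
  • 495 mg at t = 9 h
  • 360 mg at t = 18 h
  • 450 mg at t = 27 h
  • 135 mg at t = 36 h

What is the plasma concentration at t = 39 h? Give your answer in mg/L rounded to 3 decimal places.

k = ln 2 / 18 = 0.03851 per h
Dose 1 (305 mg at t=0 h): 305·exp(−0.03851·39) = 67.931 mg/L
Dose 2 (495 mg at t=9 h): 495·exp(−0.03851·30) = 155.915 mg/L
Dose 3 (360 mg at t=18 h): 360·exp(−0.03851·21) = 160.362 mg/L
Dose 4 (450 mg at t=27 h): 450·exp(−0.03851·12) = 283.482 mg/L
Dose 5 (135 mg at t=36 h): 135·exp(−0.03851·3) = 120.271 mg/L
C(39) = 67.931 + 155.915 + 160.362 + 283.482 + 120.271 = 787.962 mg/L

787.962 mg/L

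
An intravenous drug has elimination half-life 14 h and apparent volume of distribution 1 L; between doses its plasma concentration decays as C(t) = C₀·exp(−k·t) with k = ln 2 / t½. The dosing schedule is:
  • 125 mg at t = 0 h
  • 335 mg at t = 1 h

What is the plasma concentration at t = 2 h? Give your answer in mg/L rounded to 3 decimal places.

432.033 mg/L

k = ln 2 / 14 = 0.04951 per h
Dose 1 (125 mg at t=0 h): 125·exp(−0.04951·2) = 113.215 mg/L
Dose 2 (335 mg at t=1 h): 335·exp(−0.04951·1) = 318.818 mg/L
C(2) = 113.215 + 318.818 = 432.033 mg/L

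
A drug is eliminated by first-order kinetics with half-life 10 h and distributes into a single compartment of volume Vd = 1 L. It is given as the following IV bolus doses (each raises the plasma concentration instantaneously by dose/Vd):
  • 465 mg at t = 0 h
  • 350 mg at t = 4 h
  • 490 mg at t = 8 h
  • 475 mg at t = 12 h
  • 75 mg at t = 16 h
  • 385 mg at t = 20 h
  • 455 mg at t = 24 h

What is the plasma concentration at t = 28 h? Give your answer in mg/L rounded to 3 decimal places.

k = ln 2 / 10 = 0.06931 per h
Dose 1 (465 mg at t=0 h): 465·exp(−0.06931·28) = 66.768 mg/L
Dose 2 (350 mg at t=4 h): 350·exp(−0.06931·24) = 66.313 mg/L
Dose 3 (490 mg at t=8 h): 490·exp(−0.06931·20) = 122.500 mg/L
Dose 4 (475 mg at t=12 h): 475·exp(−0.06931·16) = 156.692 mg/L
Dose 5 (75 mg at t=16 h): 75·exp(−0.06931·12) = 32.646 mg/L
Dose 6 (385 mg at t=20 h): 385·exp(−0.06931·8) = 221.124 mg/L
Dose 7 (455 mg at t=24 h): 455·exp(−0.06931·4) = 344.826 mg/L
C(28) = 66.768 + 66.313 + 122.500 + 156.692 + 32.646 + 221.124 + 344.826 = 1010.868 mg/L

1010.868 mg/L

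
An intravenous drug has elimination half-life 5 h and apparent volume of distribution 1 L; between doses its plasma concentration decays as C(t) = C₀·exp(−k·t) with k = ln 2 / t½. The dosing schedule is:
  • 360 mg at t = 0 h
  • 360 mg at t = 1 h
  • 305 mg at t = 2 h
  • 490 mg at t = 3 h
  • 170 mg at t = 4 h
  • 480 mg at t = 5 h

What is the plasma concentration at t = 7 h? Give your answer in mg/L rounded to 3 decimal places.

k = ln 2 / 5 = 0.13863 per h
Dose 1 (360 mg at t=0 h): 360·exp(−0.13863·7) = 136.414 mg/L
Dose 2 (360 mg at t=1 h): 360·exp(−0.13863·6) = 156.699 mg/L
Dose 3 (305 mg at t=2 h): 305·exp(−0.13863·5) = 152.500 mg/L
Dose 4 (490 mg at t=3 h): 490·exp(−0.13863·4) = 281.431 mg/L
Dose 5 (170 mg at t=4 h): 170·exp(−0.13863·3) = 112.158 mg/L
Dose 6 (480 mg at t=5 h): 480·exp(−0.13863·2) = 363.772 mg/L
C(7) = 136.414 + 156.699 + 152.500 + 281.431 + 112.158 + 363.772 = 1202.975 mg/L

1202.975 mg/L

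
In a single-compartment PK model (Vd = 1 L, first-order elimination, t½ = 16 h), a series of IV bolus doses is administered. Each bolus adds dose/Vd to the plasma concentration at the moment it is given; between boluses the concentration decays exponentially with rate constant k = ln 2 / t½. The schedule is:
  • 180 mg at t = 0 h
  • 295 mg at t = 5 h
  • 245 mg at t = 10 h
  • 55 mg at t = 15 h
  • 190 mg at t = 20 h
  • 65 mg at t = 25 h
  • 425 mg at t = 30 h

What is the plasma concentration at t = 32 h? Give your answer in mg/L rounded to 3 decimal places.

808.080 mg/L

k = ln 2 / 16 = 0.04332 per h
Dose 1 (180 mg at t=0 h): 180·exp(−0.04332·32) = 45.000 mg/L
Dose 2 (295 mg at t=5 h): 295·exp(−0.04332·27) = 91.587 mg/L
Dose 3 (245 mg at t=10 h): 245·exp(−0.04332·22) = 94.460 mg/L
Dose 4 (55 mg at t=15 h): 55·exp(−0.04332·17) = 26.334 mg/L
Dose 5 (190 mg at t=20 h): 190·exp(−0.04332·12) = 112.975 mg/L
Dose 6 (65 mg at t=25 h): 65·exp(−0.04332·7) = 47.997 mg/L
Dose 7 (425 mg at t=30 h): 425·exp(−0.04332·2) = 389.727 mg/L
C(32) = 45.000 + 91.587 + 94.460 + 26.334 + 112.975 + 47.997 + 389.727 = 808.080 mg/L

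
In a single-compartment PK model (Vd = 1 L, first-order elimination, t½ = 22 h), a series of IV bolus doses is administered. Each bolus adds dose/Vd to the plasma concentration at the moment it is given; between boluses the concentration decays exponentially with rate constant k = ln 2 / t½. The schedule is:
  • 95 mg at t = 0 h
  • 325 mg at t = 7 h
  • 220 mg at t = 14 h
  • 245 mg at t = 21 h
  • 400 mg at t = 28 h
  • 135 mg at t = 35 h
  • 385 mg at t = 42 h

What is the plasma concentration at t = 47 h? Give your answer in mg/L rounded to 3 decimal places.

k = ln 2 / 22 = 0.03151 per h
Dose 1 (95 mg at t=0 h): 95·exp(−0.03151·47) = 21.608 mg/L
Dose 2 (325 mg at t=7 h): 325·exp(−0.03151·40) = 92.163 mg/L
Dose 3 (220 mg at t=14 h): 220·exp(−0.03151·33) = 77.782 mg/L
Dose 4 (245 mg at t=21 h): 245·exp(−0.03151·26) = 107.995 mg/L
Dose 5 (400 mg at t=28 h): 400·exp(−0.03151·19) = 219.826 mg/L
Dose 6 (135 mg at t=35 h): 135·exp(−0.03151·12) = 92.499 mg/L
Dose 7 (385 mg at t=42 h): 385·exp(−0.03151·5) = 328.886 mg/L
C(47) = 21.608 + 92.163 + 77.782 + 107.995 + 219.826 + 92.499 + 328.886 = 940.758 mg/L

940.758 mg/L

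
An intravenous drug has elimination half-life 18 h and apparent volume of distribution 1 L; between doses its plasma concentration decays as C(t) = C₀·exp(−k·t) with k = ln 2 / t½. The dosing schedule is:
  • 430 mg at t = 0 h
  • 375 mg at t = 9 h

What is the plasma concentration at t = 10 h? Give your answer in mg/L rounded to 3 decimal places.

k = ln 2 / 18 = 0.03851 per h
Dose 1 (430 mg at t=0 h): 430·exp(−0.03851·10) = 292.570 mg/L
Dose 2 (375 mg at t=9 h): 375·exp(−0.03851·1) = 360.834 mg/L
C(10) = 292.570 + 360.834 = 653.404 mg/L

653.404 mg/L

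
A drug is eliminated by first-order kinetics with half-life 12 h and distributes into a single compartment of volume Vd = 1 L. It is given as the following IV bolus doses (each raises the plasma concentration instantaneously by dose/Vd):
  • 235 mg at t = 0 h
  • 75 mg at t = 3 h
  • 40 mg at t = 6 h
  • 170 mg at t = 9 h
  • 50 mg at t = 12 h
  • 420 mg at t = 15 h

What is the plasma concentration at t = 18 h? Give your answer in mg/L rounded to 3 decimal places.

624.233 mg/L

k = ln 2 / 12 = 0.05776 per h
Dose 1 (235 mg at t=0 h): 235·exp(−0.05776·18) = 83.085 mg/L
Dose 2 (75 mg at t=3 h): 75·exp(−0.05776·15) = 31.534 mg/L
Dose 3 (40 mg at t=6 h): 40·exp(−0.05776·12) = 20.000 mg/L
Dose 4 (170 mg at t=9 h): 170·exp(−0.05776·9) = 101.083 mg/L
Dose 5 (50 mg at t=12 h): 50·exp(−0.05776·6) = 35.355 mg/L
Dose 6 (420 mg at t=15 h): 420·exp(−0.05776·3) = 353.176 mg/L
C(18) = 83.085 + 31.534 + 20.000 + 101.083 + 35.355 + 353.176 = 624.233 mg/L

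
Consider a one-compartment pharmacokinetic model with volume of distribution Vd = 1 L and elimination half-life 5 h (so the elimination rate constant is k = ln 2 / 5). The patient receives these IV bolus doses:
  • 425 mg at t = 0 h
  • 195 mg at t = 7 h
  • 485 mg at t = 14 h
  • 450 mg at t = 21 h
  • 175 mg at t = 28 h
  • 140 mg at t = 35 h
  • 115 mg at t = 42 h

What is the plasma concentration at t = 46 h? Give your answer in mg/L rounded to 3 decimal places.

k = ln 2 / 5 = 0.13863 per h
Dose 1 (425 mg at t=0 h): 425·exp(−0.13863·46) = 0.723 mg/L
Dose 2 (195 mg at t=7 h): 195·exp(−0.13863·39) = 0.875 mg/L
Dose 3 (485 mg at t=14 h): 485·exp(−0.13863·32) = 5.743 mg/L
Dose 4 (450 mg at t=21 h): 450·exp(−0.13863·25) = 14.063 mg/L
Dose 5 (175 mg at t=28 h): 175·exp(−0.13863·18) = 14.432 mg/L
Dose 6 (140 mg at t=35 h): 140·exp(−0.13863·11) = 30.469 mg/L
Dose 7 (115 mg at t=42 h): 115·exp(−0.13863·4) = 66.050 mg/L
C(46) = 0.723 + 0.875 + 5.743 + 14.063 + 14.432 + 30.469 + 66.050 = 132.355 mg/L

132.355 mg/L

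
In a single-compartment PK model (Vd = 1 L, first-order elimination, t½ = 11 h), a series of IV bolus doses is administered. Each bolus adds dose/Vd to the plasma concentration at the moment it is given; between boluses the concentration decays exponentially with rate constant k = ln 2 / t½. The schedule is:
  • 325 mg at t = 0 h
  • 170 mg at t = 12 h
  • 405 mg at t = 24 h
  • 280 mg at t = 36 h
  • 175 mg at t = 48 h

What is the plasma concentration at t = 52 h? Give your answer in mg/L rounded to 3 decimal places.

k = ln 2 / 11 = 0.06301 per h
Dose 1 (325 mg at t=0 h): 325·exp(−0.06301·52) = 12.270 mg/L
Dose 2 (170 mg at t=12 h): 170·exp(−0.06301·40) = 13.671 mg/L
Dose 3 (405 mg at t=24 h): 405·exp(−0.06301·28) = 69.374 mg/L
Dose 4 (280 mg at t=36 h): 280·exp(−0.06301·16) = 102.164 mg/L
Dose 5 (175 mg at t=48 h): 175·exp(−0.06301·4) = 136.011 mg/L
C(52) = 12.270 + 13.671 + 69.374 + 102.164 + 136.011 = 333.489 mg/L

333.489 mg/L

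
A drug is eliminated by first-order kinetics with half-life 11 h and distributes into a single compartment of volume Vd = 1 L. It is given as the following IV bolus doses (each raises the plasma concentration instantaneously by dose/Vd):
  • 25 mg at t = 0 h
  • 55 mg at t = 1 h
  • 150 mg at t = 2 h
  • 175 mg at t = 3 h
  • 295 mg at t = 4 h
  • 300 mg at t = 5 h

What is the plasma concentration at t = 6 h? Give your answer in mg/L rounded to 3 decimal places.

k = ln 2 / 11 = 0.06301 per h
Dose 1 (25 mg at t=0 h): 25·exp(−0.06301·6) = 17.129 mg/L
Dose 2 (55 mg at t=1 h): 55·exp(−0.06301·5) = 40.136 mg/L
Dose 3 (150 mg at t=2 h): 150·exp(−0.06301·4) = 116.580 mg/L
Dose 4 (175 mg at t=3 h): 175·exp(−0.06301·3) = 144.857 mg/L
Dose 5 (295 mg at t=4 h): 295·exp(−0.06301·2) = 260.069 mg/L
Dose 6 (300 mg at t=5 h): 300·exp(−0.06301·1) = 281.679 mg/L
C(6) = 17.129 + 40.136 + 116.580 + 144.857 + 260.069 + 281.679 = 860.451 mg/L

860.451 mg/L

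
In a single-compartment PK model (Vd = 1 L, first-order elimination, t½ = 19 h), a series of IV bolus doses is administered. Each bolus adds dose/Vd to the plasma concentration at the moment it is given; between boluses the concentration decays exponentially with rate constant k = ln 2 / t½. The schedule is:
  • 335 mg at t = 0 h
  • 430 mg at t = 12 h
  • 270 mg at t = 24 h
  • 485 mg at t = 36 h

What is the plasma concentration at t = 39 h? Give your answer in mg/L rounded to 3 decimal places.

832.260 mg/L

k = ln 2 / 19 = 0.03648 per h
Dose 1 (335 mg at t=0 h): 335·exp(−0.03648·39) = 80.750 mg/L
Dose 2 (430 mg at t=12 h): 430·exp(−0.03648·27) = 160.579 mg/L
Dose 3 (270 mg at t=24 h): 270·exp(−0.03648·15) = 156.210 mg/L
Dose 4 (485 mg at t=36 h): 485·exp(−0.03648·3) = 434.721 mg/L
C(39) = 80.750 + 160.579 + 156.210 + 434.721 = 832.260 mg/L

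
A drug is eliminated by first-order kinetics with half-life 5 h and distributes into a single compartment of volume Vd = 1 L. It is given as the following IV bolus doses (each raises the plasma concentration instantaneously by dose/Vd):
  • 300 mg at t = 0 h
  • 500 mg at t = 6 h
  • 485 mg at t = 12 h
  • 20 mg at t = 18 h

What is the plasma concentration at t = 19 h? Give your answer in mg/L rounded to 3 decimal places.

k = ln 2 / 5 = 0.13863 per h
Dose 1 (300 mg at t=0 h): 300·exp(−0.13863·19) = 21.538 mg/L
Dose 2 (500 mg at t=6 h): 500·exp(−0.13863·13) = 82.469 mg/L
Dose 3 (485 mg at t=12 h): 485·exp(−0.13863·7) = 183.781 mg/L
Dose 4 (20 mg at t=18 h): 20·exp(−0.13863·1) = 17.411 mg/L
C(19) = 21.538 + 82.469 + 183.781 + 17.411 = 305.199 mg/L

305.199 mg/L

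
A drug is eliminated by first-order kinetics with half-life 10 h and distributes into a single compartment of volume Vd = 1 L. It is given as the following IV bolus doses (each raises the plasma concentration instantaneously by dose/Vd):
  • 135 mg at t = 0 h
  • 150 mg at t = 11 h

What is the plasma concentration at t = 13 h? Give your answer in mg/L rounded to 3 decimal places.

185.410 mg/L

k = ln 2 / 10 = 0.06931 per h
Dose 1 (135 mg at t=0 h): 135·exp(−0.06931·13) = 54.827 mg/L
Dose 2 (150 mg at t=11 h): 150·exp(−0.06931·2) = 130.583 mg/L
C(13) = 54.827 + 130.583 = 185.410 mg/L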